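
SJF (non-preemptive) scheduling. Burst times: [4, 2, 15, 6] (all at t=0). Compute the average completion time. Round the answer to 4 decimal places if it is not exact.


SJF order (ascending): [2, 4, 6, 15]
Completion times:
  Job 1: burst=2, C=2
  Job 2: burst=4, C=6
  Job 3: burst=6, C=12
  Job 4: burst=15, C=27
Average completion = 47/4 = 11.75

11.75


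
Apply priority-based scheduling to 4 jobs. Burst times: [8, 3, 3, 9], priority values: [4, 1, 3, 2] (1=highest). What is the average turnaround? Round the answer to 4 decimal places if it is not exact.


Sort by priority (ascending = highest first):
Order: [(1, 3), (2, 9), (3, 3), (4, 8)]
Completion times:
  Priority 1, burst=3, C=3
  Priority 2, burst=9, C=12
  Priority 3, burst=3, C=15
  Priority 4, burst=8, C=23
Average turnaround = 53/4 = 13.25

13.25


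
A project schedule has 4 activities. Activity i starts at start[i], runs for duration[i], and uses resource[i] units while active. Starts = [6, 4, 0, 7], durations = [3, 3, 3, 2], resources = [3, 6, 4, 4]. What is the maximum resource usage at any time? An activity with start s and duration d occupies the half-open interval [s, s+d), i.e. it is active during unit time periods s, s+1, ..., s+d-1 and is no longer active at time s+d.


Each activity i is active on [start_i, start_i + duration_i).
Compute total resource usage per time slot:
  t=0: active resources = [4], total = 4
  t=1: active resources = [4], total = 4
  t=2: active resources = [4], total = 4
  t=3: active resources = [], total = 0
  t=4: active resources = [6], total = 6
  t=5: active resources = [6], total = 6
  t=6: active resources = [3, 6], total = 9
  t=7: active resources = [3, 4], total = 7
  t=8: active resources = [3, 4], total = 7
Peak resource demand = 9

9


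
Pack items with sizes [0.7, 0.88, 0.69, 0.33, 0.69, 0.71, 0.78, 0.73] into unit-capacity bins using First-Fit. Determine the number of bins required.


Place items sequentially using First-Fit:
  Item 0.7 -> new Bin 1
  Item 0.88 -> new Bin 2
  Item 0.69 -> new Bin 3
  Item 0.33 -> new Bin 4
  Item 0.69 -> new Bin 5
  Item 0.71 -> new Bin 6
  Item 0.78 -> new Bin 7
  Item 0.73 -> new Bin 8
Total bins used = 8

8


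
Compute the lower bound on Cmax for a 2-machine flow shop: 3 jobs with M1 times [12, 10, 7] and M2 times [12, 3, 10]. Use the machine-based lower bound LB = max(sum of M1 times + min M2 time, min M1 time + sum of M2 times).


LB1 = sum(M1 times) + min(M2 times) = 29 + 3 = 32
LB2 = min(M1 times) + sum(M2 times) = 7 + 25 = 32
Lower bound = max(LB1, LB2) = max(32, 32) = 32

32


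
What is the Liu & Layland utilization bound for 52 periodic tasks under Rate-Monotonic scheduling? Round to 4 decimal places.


Compute 2^(1/52) = 1.0134189907
Subtract 1: 1.0134189907 - 1 = 0.0134189907
Multiply by n: 52 * 0.0134189907 = 0.6977875164
Round to 4 dp: 0.6978

0.6978


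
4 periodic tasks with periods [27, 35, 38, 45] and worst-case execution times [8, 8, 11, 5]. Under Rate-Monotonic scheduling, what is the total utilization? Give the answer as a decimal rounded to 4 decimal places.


Compute individual utilizations (exact fractions):
  Task 1: C/T = 8/27 (approx. 0.2963)
  Task 2: C/T = 8/35 (approx. 0.2286)
  Task 3: C/T = 11/38 (approx. 0.2895)
  Task 4: C/T = 5/45 = 1/9 (approx. 0.1111)
Total utilization U = 8/27 + 8/35 + 11/38 + 1/9 = 33233/35910
Rounded to 4 decimal places: U = 0.9255
RM (Liu & Layland) bound for 4 tasks = 0.756828; compare with U = 33233/35910 (approx. 0.925453)
bound < U <= 1, so the RM sufficient condition is not met (inconclusive; an exact test such as response-time analysis is needed).

0.9255


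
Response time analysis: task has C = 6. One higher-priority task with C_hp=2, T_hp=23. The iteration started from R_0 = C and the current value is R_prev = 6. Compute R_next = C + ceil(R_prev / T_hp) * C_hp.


R_next = C + ceil(R_prev / T_hp) * C_hp
ceil(6 / 23) = ceil(0.2609) = 1
Interference = 1 * 2 = 2
R_next = 6 + 2 = 8

8


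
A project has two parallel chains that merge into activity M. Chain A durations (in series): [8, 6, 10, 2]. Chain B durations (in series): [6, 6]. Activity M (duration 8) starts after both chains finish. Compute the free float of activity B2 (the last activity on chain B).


ES(B2) = sum of predecessors on chain B = 6
EF(B2) = ES + duration = 6 + 6 = 12
Successor of B2 is M. ES(M) = max(sum(A), sum(B)) = max(26, 12) = 26
Free float = ES(successor) - EF(current) = 26 - 12 = 14

14


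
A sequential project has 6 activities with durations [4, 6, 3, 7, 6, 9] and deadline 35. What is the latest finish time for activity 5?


LF(activity 5) = deadline - sum of successor durations
Successors: activities 6 through 6 with durations [9]
Sum of successor durations = 9
LF = 35 - 9 = 26

26


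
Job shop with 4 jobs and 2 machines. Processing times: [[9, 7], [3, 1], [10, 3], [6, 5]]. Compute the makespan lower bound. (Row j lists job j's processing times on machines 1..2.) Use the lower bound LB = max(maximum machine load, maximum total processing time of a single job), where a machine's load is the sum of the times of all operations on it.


Machine loads:
  Machine 1: 9 + 3 + 10 + 6 = 28
  Machine 2: 7 + 1 + 3 + 5 = 16
Max machine load = 28
Job totals:
  Job 1: 16
  Job 2: 4
  Job 3: 13
  Job 4: 11
Max job total = 16
Lower bound = max(28, 16) = 28

28


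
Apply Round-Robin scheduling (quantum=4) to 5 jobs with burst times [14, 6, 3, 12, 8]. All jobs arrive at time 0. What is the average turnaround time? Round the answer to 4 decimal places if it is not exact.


Time quantum = 4
Execution trace:
  J1 runs 4 units, time = 4
  J2 runs 4 units, time = 8
  J3 runs 3 units, time = 11
  J4 runs 4 units, time = 15
  J5 runs 4 units, time = 19
  J1 runs 4 units, time = 23
  J2 runs 2 units, time = 25
  J4 runs 4 units, time = 29
  J5 runs 4 units, time = 33
  J1 runs 4 units, time = 37
  J4 runs 4 units, time = 41
  J1 runs 2 units, time = 43
Finish times: [43, 25, 11, 41, 33]
Average turnaround = 153/5 = 30.6

30.6


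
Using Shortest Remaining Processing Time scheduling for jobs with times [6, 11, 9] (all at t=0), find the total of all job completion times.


Since all jobs arrive at t=0, SRPT equals SPT ordering.
SPT order: [6, 9, 11]
Completion times:
  Job 1: p=6, C=6
  Job 2: p=9, C=15
  Job 3: p=11, C=26
Total completion time = 6 + 15 + 26 = 47

47


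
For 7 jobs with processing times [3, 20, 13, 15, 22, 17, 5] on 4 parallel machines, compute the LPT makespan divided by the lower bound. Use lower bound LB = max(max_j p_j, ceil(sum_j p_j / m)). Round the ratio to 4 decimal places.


LPT order: [22, 20, 17, 15, 13, 5, 3]
Machine loads after assignment: [22, 23, 22, 28]
LPT makespan = 28
Lower bound = max(max_job, ceil(total/4)) = max(22, 24) = 24
Ratio = 28 / 24 = 1.1667

1.1667


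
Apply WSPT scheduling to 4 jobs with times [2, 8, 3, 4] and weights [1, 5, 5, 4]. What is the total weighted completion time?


Compute p/w ratios and sort ascending (WSPT): [(3, 5), (4, 4), (8, 5), (2, 1)]
Compute weighted completion times:
  Job (p=3,w=5): C=3, w*C=5*3=15
  Job (p=4,w=4): C=7, w*C=4*7=28
  Job (p=8,w=5): C=15, w*C=5*15=75
  Job (p=2,w=1): C=17, w*C=1*17=17
Total weighted completion time = 135

135


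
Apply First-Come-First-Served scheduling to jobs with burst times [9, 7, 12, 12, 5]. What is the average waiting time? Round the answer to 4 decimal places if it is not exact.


FCFS order (as given): [9, 7, 12, 12, 5]
Waiting times:
  Job 1: wait = 0
  Job 2: wait = 9
  Job 3: wait = 16
  Job 4: wait = 28
  Job 5: wait = 40
Sum of waiting times = 93
Average waiting time = 93/5 = 18.6

18.6


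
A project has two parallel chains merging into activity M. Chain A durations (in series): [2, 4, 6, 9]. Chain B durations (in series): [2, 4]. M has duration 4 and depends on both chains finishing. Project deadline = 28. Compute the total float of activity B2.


Forward pass: ES(B2) = sum of predecessors on chain B = 2
EF = ES + duration = 2 + 4 = 6
Backward pass: LF(M) = deadline = 28; LS(M) = 28 - 4 = 24
LF(B2) = LS(M) - sum(successors on chain B) = 24 - 0 = 24
LS = LF - duration = 24 - 4 = 20
Total float = LS - ES = 20 - 2 = 18

18


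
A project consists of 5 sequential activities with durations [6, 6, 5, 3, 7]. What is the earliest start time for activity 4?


Activity 4 starts after activities 1 through 3 complete.
Predecessor durations: [6, 6, 5]
ES = 6 + 6 + 5 = 17

17


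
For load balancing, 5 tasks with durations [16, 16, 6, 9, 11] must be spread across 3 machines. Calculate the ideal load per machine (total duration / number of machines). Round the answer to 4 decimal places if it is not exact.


Total processing time = 16 + 16 + 6 + 9 + 11 = 58
Number of machines = 3
Ideal balanced load = 58 / 3 = 19.3333

19.3333


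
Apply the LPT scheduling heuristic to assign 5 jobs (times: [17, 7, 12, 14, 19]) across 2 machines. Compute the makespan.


Sort jobs in decreasing order (LPT): [19, 17, 14, 12, 7]
Assign each job to the least loaded machine:
  Machine 1: jobs [19, 12, 7], load = 38
  Machine 2: jobs [17, 14], load = 31
Makespan = max load = 38

38


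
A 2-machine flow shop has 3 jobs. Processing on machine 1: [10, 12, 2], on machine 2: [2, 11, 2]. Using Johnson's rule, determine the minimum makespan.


Apply Johnson's rule:
  Group 1 (a <= b): [(3, 2, 2)]
  Group 2 (a > b): [(2, 12, 11), (1, 10, 2)]
Optimal job order: [3, 2, 1]
Schedule:
  Job 3: M1 done at 2, M2 done at 4
  Job 2: M1 done at 14, M2 done at 25
  Job 1: M1 done at 24, M2 done at 27
Makespan = 27

27


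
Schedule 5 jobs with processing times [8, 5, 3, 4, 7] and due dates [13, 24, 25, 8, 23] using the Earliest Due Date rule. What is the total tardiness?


Sort by due date (EDD order): [(4, 8), (8, 13), (7, 23), (5, 24), (3, 25)]
Compute completion times and tardiness:
  Job 1: p=4, d=8, C=4, tardiness=max(0,4-8)=0
  Job 2: p=8, d=13, C=12, tardiness=max(0,12-13)=0
  Job 3: p=7, d=23, C=19, tardiness=max(0,19-23)=0
  Job 4: p=5, d=24, C=24, tardiness=max(0,24-24)=0
  Job 5: p=3, d=25, C=27, tardiness=max(0,27-25)=2
Total tardiness = 2

2


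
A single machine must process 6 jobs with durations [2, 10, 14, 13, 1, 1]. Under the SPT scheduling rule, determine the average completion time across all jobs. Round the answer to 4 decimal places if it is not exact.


Sort jobs by processing time (SPT order): [1, 1, 2, 10, 13, 14]
Compute completion times sequentially:
  Job 1: processing = 1, completes at 1
  Job 2: processing = 1, completes at 2
  Job 3: processing = 2, completes at 4
  Job 4: processing = 10, completes at 14
  Job 5: processing = 13, completes at 27
  Job 6: processing = 14, completes at 41
Sum of completion times = 89
Average completion time = 89/6 = 14.8333

14.8333


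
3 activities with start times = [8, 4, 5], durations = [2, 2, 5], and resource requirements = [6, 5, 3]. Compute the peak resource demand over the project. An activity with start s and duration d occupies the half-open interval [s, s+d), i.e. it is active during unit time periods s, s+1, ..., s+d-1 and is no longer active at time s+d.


Each activity i is active on [start_i, start_i + duration_i).
Compute total resource usage per time slot:
  t=0: active resources = [], total = 0
  t=1: active resources = [], total = 0
  t=2: active resources = [], total = 0
  t=3: active resources = [], total = 0
  t=4: active resources = [5], total = 5
  t=5: active resources = [5, 3], total = 8
  t=6: active resources = [3], total = 3
  t=7: active resources = [3], total = 3
  t=8: active resources = [6, 3], total = 9
  t=9: active resources = [6, 3], total = 9
Peak resource demand = 9

9


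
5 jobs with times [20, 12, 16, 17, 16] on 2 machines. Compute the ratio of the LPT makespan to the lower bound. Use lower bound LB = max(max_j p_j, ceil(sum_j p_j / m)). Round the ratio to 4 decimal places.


LPT order: [20, 17, 16, 16, 12]
Machine loads after assignment: [36, 45]
LPT makespan = 45
Lower bound = max(max_job, ceil(total/2)) = max(20, 41) = 41
Ratio = 45 / 41 = 1.0976

1.0976


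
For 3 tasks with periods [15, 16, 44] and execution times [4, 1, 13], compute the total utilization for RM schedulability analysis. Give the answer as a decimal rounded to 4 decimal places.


Compute individual utilizations (exact fractions):
  Task 1: C/T = 4/15 (approx. 0.2667)
  Task 2: C/T = 1/16 (approx. 0.0625)
  Task 3: C/T = 13/44 (approx. 0.2955)
Total utilization U = 4/15 + 1/16 + 13/44 = 1649/2640
Rounded to 4 decimal places: U = 0.6246
RM (Liu & Layland) bound for 3 tasks = 0.779763; compare with U = 1649/2640 (approx. 0.624621)
U <= bound, so schedulable by RM sufficient condition.

0.6246


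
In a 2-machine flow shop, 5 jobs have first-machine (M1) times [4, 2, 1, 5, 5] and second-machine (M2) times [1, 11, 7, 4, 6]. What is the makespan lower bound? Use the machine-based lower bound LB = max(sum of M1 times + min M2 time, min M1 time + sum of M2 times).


LB1 = sum(M1 times) + min(M2 times) = 17 + 1 = 18
LB2 = min(M1 times) + sum(M2 times) = 1 + 29 = 30
Lower bound = max(LB1, LB2) = max(18, 30) = 30

30


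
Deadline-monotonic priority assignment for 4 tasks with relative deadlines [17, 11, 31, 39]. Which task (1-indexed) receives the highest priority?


Sort tasks by relative deadline (ascending):
  Task 2: deadline = 11
  Task 1: deadline = 17
  Task 3: deadline = 31
  Task 4: deadline = 39
Priority order (highest first): [2, 1, 3, 4]
Highest priority task = 2

2


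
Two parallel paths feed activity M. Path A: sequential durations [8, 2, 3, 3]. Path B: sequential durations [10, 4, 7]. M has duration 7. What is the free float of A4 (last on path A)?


ES(A4) = sum of predecessors on chain A = 13
EF(A4) = ES + duration = 13 + 3 = 16
Successor of A4 is M. ES(M) = max(sum(A), sum(B)) = max(16, 21) = 21
Free float = ES(successor) - EF(current) = 21 - 16 = 5

5


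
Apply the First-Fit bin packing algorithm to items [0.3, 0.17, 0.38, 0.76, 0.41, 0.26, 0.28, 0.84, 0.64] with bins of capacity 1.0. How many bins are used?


Place items sequentially using First-Fit:
  Item 0.3 -> new Bin 1
  Item 0.17 -> Bin 1 (now 0.47)
  Item 0.38 -> Bin 1 (now 0.85)
  Item 0.76 -> new Bin 2
  Item 0.41 -> new Bin 3
  Item 0.26 -> Bin 3 (now 0.67)
  Item 0.28 -> Bin 3 (now 0.95)
  Item 0.84 -> new Bin 4
  Item 0.64 -> new Bin 5
Total bins used = 5

5


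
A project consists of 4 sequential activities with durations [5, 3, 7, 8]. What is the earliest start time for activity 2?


Activity 2 starts after activities 1 through 1 complete.
Predecessor durations: [5]
ES = 5 = 5

5


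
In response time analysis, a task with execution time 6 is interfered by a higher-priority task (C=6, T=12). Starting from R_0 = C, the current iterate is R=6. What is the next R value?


R_next = C + ceil(R_prev / T_hp) * C_hp
ceil(6 / 12) = ceil(0.5) = 1
Interference = 1 * 6 = 6
R_next = 6 + 6 = 12

12


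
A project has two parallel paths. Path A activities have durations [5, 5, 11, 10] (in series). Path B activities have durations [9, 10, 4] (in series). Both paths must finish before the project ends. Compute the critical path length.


Path A total = 5 + 5 + 11 + 10 = 31
Path B total = 9 + 10 + 4 = 23
Critical path = longest path = max(31, 23) = 31

31


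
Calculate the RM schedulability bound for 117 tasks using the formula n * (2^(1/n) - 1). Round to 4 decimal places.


Compute 2^(1/117) = 1.0059419185
Subtract 1: 1.0059419185 - 1 = 0.0059419185
Multiply by n: 117 * 0.0059419185 = 0.6952044645
Round to 4 dp: 0.6952

0.6952


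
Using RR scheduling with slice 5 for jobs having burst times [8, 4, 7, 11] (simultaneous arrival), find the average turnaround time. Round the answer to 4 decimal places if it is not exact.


Time quantum = 5
Execution trace:
  J1 runs 5 units, time = 5
  J2 runs 4 units, time = 9
  J3 runs 5 units, time = 14
  J4 runs 5 units, time = 19
  J1 runs 3 units, time = 22
  J3 runs 2 units, time = 24
  J4 runs 5 units, time = 29
  J4 runs 1 units, time = 30
Finish times: [22, 9, 24, 30]
Average turnaround = 85/4 = 21.25

21.25


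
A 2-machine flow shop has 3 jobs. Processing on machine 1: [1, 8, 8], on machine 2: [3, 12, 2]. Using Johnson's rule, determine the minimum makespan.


Apply Johnson's rule:
  Group 1 (a <= b): [(1, 1, 3), (2, 8, 12)]
  Group 2 (a > b): [(3, 8, 2)]
Optimal job order: [1, 2, 3]
Schedule:
  Job 1: M1 done at 1, M2 done at 4
  Job 2: M1 done at 9, M2 done at 21
  Job 3: M1 done at 17, M2 done at 23
Makespan = 23

23


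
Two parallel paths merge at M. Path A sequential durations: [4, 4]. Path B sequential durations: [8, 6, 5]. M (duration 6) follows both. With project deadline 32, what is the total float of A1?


Forward pass: ES(A1) = sum of predecessors on chain A = 0
EF = ES + duration = 0 + 4 = 4
Backward pass: LF(M) = deadline = 32; LS(M) = 32 - 6 = 26
LF(A1) = LS(M) - sum(successors on chain A) = 26 - 4 = 22
LS = LF - duration = 22 - 4 = 18
Total float = LS - ES = 18 - 0 = 18

18


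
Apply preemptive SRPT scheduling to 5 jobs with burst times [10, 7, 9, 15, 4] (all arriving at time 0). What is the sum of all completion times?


Since all jobs arrive at t=0, SRPT equals SPT ordering.
SPT order: [4, 7, 9, 10, 15]
Completion times:
  Job 1: p=4, C=4
  Job 2: p=7, C=11
  Job 3: p=9, C=20
  Job 4: p=10, C=30
  Job 5: p=15, C=45
Total completion time = 4 + 11 + 20 + 30 + 45 = 110

110


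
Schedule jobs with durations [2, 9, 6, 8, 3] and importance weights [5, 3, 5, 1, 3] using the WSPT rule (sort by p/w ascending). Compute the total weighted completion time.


Compute p/w ratios and sort ascending (WSPT): [(2, 5), (3, 3), (6, 5), (9, 3), (8, 1)]
Compute weighted completion times:
  Job (p=2,w=5): C=2, w*C=5*2=10
  Job (p=3,w=3): C=5, w*C=3*5=15
  Job (p=6,w=5): C=11, w*C=5*11=55
  Job (p=9,w=3): C=20, w*C=3*20=60
  Job (p=8,w=1): C=28, w*C=1*28=28
Total weighted completion time = 168

168


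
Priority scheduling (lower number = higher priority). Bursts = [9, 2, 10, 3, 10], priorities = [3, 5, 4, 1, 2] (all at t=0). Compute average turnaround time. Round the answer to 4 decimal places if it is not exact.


Sort by priority (ascending = highest first):
Order: [(1, 3), (2, 10), (3, 9), (4, 10), (5, 2)]
Completion times:
  Priority 1, burst=3, C=3
  Priority 2, burst=10, C=13
  Priority 3, burst=9, C=22
  Priority 4, burst=10, C=32
  Priority 5, burst=2, C=34
Average turnaround = 104/5 = 20.8

20.8


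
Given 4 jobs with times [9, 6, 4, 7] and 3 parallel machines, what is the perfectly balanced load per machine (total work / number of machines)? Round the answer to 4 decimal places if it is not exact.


Total processing time = 9 + 6 + 4 + 7 = 26
Number of machines = 3
Ideal balanced load = 26 / 3 = 8.6667

8.6667


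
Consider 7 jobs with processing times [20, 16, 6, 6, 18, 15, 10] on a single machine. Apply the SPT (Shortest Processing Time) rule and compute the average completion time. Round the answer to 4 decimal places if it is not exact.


Sort jobs by processing time (SPT order): [6, 6, 10, 15, 16, 18, 20]
Compute completion times sequentially:
  Job 1: processing = 6, completes at 6
  Job 2: processing = 6, completes at 12
  Job 3: processing = 10, completes at 22
  Job 4: processing = 15, completes at 37
  Job 5: processing = 16, completes at 53
  Job 6: processing = 18, completes at 71
  Job 7: processing = 20, completes at 91
Sum of completion times = 292
Average completion time = 292/7 = 41.7143

41.7143


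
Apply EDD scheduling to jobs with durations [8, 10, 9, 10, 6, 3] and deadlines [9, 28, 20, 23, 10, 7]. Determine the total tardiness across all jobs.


Sort by due date (EDD order): [(3, 7), (8, 9), (6, 10), (9, 20), (10, 23), (10, 28)]
Compute completion times and tardiness:
  Job 1: p=3, d=7, C=3, tardiness=max(0,3-7)=0
  Job 2: p=8, d=9, C=11, tardiness=max(0,11-9)=2
  Job 3: p=6, d=10, C=17, tardiness=max(0,17-10)=7
  Job 4: p=9, d=20, C=26, tardiness=max(0,26-20)=6
  Job 5: p=10, d=23, C=36, tardiness=max(0,36-23)=13
  Job 6: p=10, d=28, C=46, tardiness=max(0,46-28)=18
Total tardiness = 46

46


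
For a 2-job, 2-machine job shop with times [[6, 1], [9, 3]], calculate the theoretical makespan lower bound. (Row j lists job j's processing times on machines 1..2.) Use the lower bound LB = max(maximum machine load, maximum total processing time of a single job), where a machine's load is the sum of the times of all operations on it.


Machine loads:
  Machine 1: 6 + 9 = 15
  Machine 2: 1 + 3 = 4
Max machine load = 15
Job totals:
  Job 1: 7
  Job 2: 12
Max job total = 12
Lower bound = max(15, 12) = 15

15


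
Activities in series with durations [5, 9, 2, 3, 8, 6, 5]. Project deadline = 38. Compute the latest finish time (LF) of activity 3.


LF(activity 3) = deadline - sum of successor durations
Successors: activities 4 through 7 with durations [3, 8, 6, 5]
Sum of successor durations = 22
LF = 38 - 22 = 16

16


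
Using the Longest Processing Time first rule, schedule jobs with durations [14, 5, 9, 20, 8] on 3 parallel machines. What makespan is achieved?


Sort jobs in decreasing order (LPT): [20, 14, 9, 8, 5]
Assign each job to the least loaded machine:
  Machine 1: jobs [20], load = 20
  Machine 2: jobs [14, 5], load = 19
  Machine 3: jobs [9, 8], load = 17
Makespan = max load = 20

20


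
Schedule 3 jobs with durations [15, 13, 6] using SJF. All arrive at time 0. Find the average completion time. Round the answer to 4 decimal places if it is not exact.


SJF order (ascending): [6, 13, 15]
Completion times:
  Job 1: burst=6, C=6
  Job 2: burst=13, C=19
  Job 3: burst=15, C=34
Average completion = 59/3 = 19.6667

19.6667


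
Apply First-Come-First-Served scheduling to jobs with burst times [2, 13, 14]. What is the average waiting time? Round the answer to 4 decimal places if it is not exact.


FCFS order (as given): [2, 13, 14]
Waiting times:
  Job 1: wait = 0
  Job 2: wait = 2
  Job 3: wait = 15
Sum of waiting times = 17
Average waiting time = 17/3 = 5.6667

5.6667


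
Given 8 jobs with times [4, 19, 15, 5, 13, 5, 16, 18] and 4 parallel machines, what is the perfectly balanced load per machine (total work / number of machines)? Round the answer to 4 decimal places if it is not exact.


Total processing time = 4 + 19 + 15 + 5 + 13 + 5 + 16 + 18 = 95
Number of machines = 4
Ideal balanced load = 95 / 4 = 23.75

23.75


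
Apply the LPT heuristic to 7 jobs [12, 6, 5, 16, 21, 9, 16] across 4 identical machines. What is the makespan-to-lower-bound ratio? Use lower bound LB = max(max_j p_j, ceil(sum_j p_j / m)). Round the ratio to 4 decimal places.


LPT order: [21, 16, 16, 12, 9, 6, 5]
Machine loads after assignment: [21, 22, 21, 21]
LPT makespan = 22
Lower bound = max(max_job, ceil(total/4)) = max(21, 22) = 22
Ratio = 22 / 22 = 1.0

1.0


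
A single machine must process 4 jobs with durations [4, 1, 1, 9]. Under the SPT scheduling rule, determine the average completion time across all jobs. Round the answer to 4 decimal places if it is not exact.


Sort jobs by processing time (SPT order): [1, 1, 4, 9]
Compute completion times sequentially:
  Job 1: processing = 1, completes at 1
  Job 2: processing = 1, completes at 2
  Job 3: processing = 4, completes at 6
  Job 4: processing = 9, completes at 15
Sum of completion times = 24
Average completion time = 24/4 = 6.0

6.0


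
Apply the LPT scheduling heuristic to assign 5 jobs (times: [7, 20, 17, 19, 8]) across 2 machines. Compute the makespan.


Sort jobs in decreasing order (LPT): [20, 19, 17, 8, 7]
Assign each job to the least loaded machine:
  Machine 1: jobs [20, 8, 7], load = 35
  Machine 2: jobs [19, 17], load = 36
Makespan = max load = 36

36


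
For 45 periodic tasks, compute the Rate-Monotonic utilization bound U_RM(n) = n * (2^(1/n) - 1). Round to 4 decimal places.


Compute 2^(1/45) = 1.0155225125
Subtract 1: 1.0155225125 - 1 = 0.0155225125
Multiply by n: 45 * 0.0155225125 = 0.6985130625
Round to 4 dp: 0.6985

0.6985


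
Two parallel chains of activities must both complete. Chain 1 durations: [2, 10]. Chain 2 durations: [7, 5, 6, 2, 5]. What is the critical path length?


Path A total = 2 + 10 = 12
Path B total = 7 + 5 + 6 + 2 + 5 = 25
Critical path = longest path = max(12, 25) = 25

25


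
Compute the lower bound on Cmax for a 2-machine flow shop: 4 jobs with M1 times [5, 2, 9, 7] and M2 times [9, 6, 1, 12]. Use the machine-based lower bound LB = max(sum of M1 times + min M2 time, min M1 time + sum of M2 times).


LB1 = sum(M1 times) + min(M2 times) = 23 + 1 = 24
LB2 = min(M1 times) + sum(M2 times) = 2 + 28 = 30
Lower bound = max(LB1, LB2) = max(24, 30) = 30

30


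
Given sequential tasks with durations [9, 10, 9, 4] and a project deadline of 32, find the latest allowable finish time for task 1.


LF(activity 1) = deadline - sum of successor durations
Successors: activities 2 through 4 with durations [10, 9, 4]
Sum of successor durations = 23
LF = 32 - 23 = 9

9


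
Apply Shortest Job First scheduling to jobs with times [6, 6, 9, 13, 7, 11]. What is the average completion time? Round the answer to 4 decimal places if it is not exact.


SJF order (ascending): [6, 6, 7, 9, 11, 13]
Completion times:
  Job 1: burst=6, C=6
  Job 2: burst=6, C=12
  Job 3: burst=7, C=19
  Job 4: burst=9, C=28
  Job 5: burst=11, C=39
  Job 6: burst=13, C=52
Average completion = 156/6 = 26.0

26.0


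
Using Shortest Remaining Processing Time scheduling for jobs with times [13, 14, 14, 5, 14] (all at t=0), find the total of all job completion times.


Since all jobs arrive at t=0, SRPT equals SPT ordering.
SPT order: [5, 13, 14, 14, 14]
Completion times:
  Job 1: p=5, C=5
  Job 2: p=13, C=18
  Job 3: p=14, C=32
  Job 4: p=14, C=46
  Job 5: p=14, C=60
Total completion time = 5 + 18 + 32 + 46 + 60 = 161

161


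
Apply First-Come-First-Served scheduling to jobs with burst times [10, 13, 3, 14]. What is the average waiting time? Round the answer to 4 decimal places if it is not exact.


FCFS order (as given): [10, 13, 3, 14]
Waiting times:
  Job 1: wait = 0
  Job 2: wait = 10
  Job 3: wait = 23
  Job 4: wait = 26
Sum of waiting times = 59
Average waiting time = 59/4 = 14.75

14.75


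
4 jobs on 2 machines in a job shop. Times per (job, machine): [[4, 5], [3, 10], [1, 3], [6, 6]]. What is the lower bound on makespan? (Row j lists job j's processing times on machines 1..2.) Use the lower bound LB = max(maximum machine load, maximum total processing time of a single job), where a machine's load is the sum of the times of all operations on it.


Machine loads:
  Machine 1: 4 + 3 + 1 + 6 = 14
  Machine 2: 5 + 10 + 3 + 6 = 24
Max machine load = 24
Job totals:
  Job 1: 9
  Job 2: 13
  Job 3: 4
  Job 4: 12
Max job total = 13
Lower bound = max(24, 13) = 24

24


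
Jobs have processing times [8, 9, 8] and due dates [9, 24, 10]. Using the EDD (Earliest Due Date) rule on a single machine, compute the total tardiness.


Sort by due date (EDD order): [(8, 9), (8, 10), (9, 24)]
Compute completion times and tardiness:
  Job 1: p=8, d=9, C=8, tardiness=max(0,8-9)=0
  Job 2: p=8, d=10, C=16, tardiness=max(0,16-10)=6
  Job 3: p=9, d=24, C=25, tardiness=max(0,25-24)=1
Total tardiness = 7

7


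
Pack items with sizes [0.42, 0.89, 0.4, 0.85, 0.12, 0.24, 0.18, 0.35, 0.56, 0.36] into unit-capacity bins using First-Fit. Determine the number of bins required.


Place items sequentially using First-Fit:
  Item 0.42 -> new Bin 1
  Item 0.89 -> new Bin 2
  Item 0.4 -> Bin 1 (now 0.82)
  Item 0.85 -> new Bin 3
  Item 0.12 -> Bin 1 (now 0.94)
  Item 0.24 -> new Bin 4
  Item 0.18 -> Bin 4 (now 0.42)
  Item 0.35 -> Bin 4 (now 0.77)
  Item 0.56 -> new Bin 5
  Item 0.36 -> Bin 5 (now 0.92)
Total bins used = 5

5


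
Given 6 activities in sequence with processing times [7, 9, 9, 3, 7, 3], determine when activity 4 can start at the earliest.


Activity 4 starts after activities 1 through 3 complete.
Predecessor durations: [7, 9, 9]
ES = 7 + 9 + 9 = 25

25


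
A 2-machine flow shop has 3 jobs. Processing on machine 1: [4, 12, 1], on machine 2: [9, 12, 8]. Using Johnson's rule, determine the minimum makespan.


Apply Johnson's rule:
  Group 1 (a <= b): [(3, 1, 8), (1, 4, 9), (2, 12, 12)]
  Group 2 (a > b): []
Optimal job order: [3, 1, 2]
Schedule:
  Job 3: M1 done at 1, M2 done at 9
  Job 1: M1 done at 5, M2 done at 18
  Job 2: M1 done at 17, M2 done at 30
Makespan = 30

30


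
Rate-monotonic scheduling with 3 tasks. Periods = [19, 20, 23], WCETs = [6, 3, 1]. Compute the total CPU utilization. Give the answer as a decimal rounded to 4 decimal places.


Compute individual utilizations (exact fractions):
  Task 1: C/T = 6/19 (approx. 0.3158)
  Task 2: C/T = 3/20 (approx. 0.15)
  Task 3: C/T = 1/23 (approx. 0.0435)
Total utilization U = 6/19 + 3/20 + 1/23 = 4451/8740
Rounded to 4 decimal places: U = 0.5093
RM (Liu & Layland) bound for 3 tasks = 0.779763; compare with U = 4451/8740 (approx. 0.509268)
U <= bound, so schedulable by RM sufficient condition.

0.5093


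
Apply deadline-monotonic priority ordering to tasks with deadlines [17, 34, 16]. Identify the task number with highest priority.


Sort tasks by relative deadline (ascending):
  Task 3: deadline = 16
  Task 1: deadline = 17
  Task 2: deadline = 34
Priority order (highest first): [3, 1, 2]
Highest priority task = 3

3


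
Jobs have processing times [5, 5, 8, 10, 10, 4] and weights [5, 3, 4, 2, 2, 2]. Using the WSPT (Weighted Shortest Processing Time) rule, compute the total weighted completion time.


Compute p/w ratios and sort ascending (WSPT): [(5, 5), (5, 3), (8, 4), (4, 2), (10, 2), (10, 2)]
Compute weighted completion times:
  Job (p=5,w=5): C=5, w*C=5*5=25
  Job (p=5,w=3): C=10, w*C=3*10=30
  Job (p=8,w=4): C=18, w*C=4*18=72
  Job (p=4,w=2): C=22, w*C=2*22=44
  Job (p=10,w=2): C=32, w*C=2*32=64
  Job (p=10,w=2): C=42, w*C=2*42=84
Total weighted completion time = 319

319


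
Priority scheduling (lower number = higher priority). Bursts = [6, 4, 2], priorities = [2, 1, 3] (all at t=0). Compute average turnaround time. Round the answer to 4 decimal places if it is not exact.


Sort by priority (ascending = highest first):
Order: [(1, 4), (2, 6), (3, 2)]
Completion times:
  Priority 1, burst=4, C=4
  Priority 2, burst=6, C=10
  Priority 3, burst=2, C=12
Average turnaround = 26/3 = 8.6667

8.6667


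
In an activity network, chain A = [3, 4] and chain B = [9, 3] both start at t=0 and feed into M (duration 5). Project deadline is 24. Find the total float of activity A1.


Forward pass: ES(A1) = sum of predecessors on chain A = 0
EF = ES + duration = 0 + 3 = 3
Backward pass: LF(M) = deadline = 24; LS(M) = 24 - 5 = 19
LF(A1) = LS(M) - sum(successors on chain A) = 19 - 4 = 15
LS = LF - duration = 15 - 3 = 12
Total float = LS - ES = 12 - 0 = 12

12


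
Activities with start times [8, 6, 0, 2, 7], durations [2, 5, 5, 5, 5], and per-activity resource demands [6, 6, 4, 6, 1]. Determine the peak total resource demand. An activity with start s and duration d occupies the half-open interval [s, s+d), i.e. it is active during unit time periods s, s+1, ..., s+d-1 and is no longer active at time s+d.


Each activity i is active on [start_i, start_i + duration_i).
Compute total resource usage per time slot:
  t=0: active resources = [4], total = 4
  t=1: active resources = [4], total = 4
  t=2: active resources = [4, 6], total = 10
  t=3: active resources = [4, 6], total = 10
  t=4: active resources = [4, 6], total = 10
  t=5: active resources = [6], total = 6
  t=6: active resources = [6, 6], total = 12
  t=7: active resources = [6, 1], total = 7
  t=8: active resources = [6, 6, 1], total = 13
  t=9: active resources = [6, 6, 1], total = 13
  t=10: active resources = [6, 1], total = 7
  t=11: active resources = [1], total = 1
Peak resource demand = 13

13


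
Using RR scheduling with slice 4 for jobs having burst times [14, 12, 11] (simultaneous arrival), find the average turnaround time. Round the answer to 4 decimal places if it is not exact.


Time quantum = 4
Execution trace:
  J1 runs 4 units, time = 4
  J2 runs 4 units, time = 8
  J3 runs 4 units, time = 12
  J1 runs 4 units, time = 16
  J2 runs 4 units, time = 20
  J3 runs 4 units, time = 24
  J1 runs 4 units, time = 28
  J2 runs 4 units, time = 32
  J3 runs 3 units, time = 35
  J1 runs 2 units, time = 37
Finish times: [37, 32, 35]
Average turnaround = 104/3 = 34.6667

34.6667


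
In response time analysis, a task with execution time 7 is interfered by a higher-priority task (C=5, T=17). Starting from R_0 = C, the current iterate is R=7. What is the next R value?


R_next = C + ceil(R_prev / T_hp) * C_hp
ceil(7 / 17) = ceil(0.4118) = 1
Interference = 1 * 5 = 5
R_next = 7 + 5 = 12

12


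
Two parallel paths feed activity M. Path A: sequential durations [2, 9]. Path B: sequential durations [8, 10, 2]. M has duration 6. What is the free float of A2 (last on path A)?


ES(A2) = sum of predecessors on chain A = 2
EF(A2) = ES + duration = 2 + 9 = 11
Successor of A2 is M. ES(M) = max(sum(A), sum(B)) = max(11, 20) = 20
Free float = ES(successor) - EF(current) = 20 - 11 = 9

9


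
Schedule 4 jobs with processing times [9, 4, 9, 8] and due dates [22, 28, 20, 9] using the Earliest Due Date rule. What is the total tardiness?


Sort by due date (EDD order): [(8, 9), (9, 20), (9, 22), (4, 28)]
Compute completion times and tardiness:
  Job 1: p=8, d=9, C=8, tardiness=max(0,8-9)=0
  Job 2: p=9, d=20, C=17, tardiness=max(0,17-20)=0
  Job 3: p=9, d=22, C=26, tardiness=max(0,26-22)=4
  Job 4: p=4, d=28, C=30, tardiness=max(0,30-28)=2
Total tardiness = 6

6


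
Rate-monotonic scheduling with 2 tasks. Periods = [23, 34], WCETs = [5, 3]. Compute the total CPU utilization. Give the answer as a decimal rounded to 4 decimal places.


Compute individual utilizations (exact fractions):
  Task 1: C/T = 5/23 (approx. 0.2174)
  Task 2: C/T = 3/34 (approx. 0.0882)
Total utilization U = 5/23 + 3/34 = 239/782
Rounded to 4 decimal places: U = 0.3056
RM (Liu & Layland) bound for 2 tasks = 0.828427; compare with U = 239/782 (approx. 0.305627)
U <= bound, so schedulable by RM sufficient condition.

0.3056


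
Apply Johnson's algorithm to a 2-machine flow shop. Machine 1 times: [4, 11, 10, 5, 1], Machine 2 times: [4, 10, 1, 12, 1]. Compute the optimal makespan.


Apply Johnson's rule:
  Group 1 (a <= b): [(5, 1, 1), (1, 4, 4), (4, 5, 12)]
  Group 2 (a > b): [(2, 11, 10), (3, 10, 1)]
Optimal job order: [5, 1, 4, 2, 3]
Schedule:
  Job 5: M1 done at 1, M2 done at 2
  Job 1: M1 done at 5, M2 done at 9
  Job 4: M1 done at 10, M2 done at 22
  Job 2: M1 done at 21, M2 done at 32
  Job 3: M1 done at 31, M2 done at 33
Makespan = 33

33


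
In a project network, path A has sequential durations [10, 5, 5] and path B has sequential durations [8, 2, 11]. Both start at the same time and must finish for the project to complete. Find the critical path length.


Path A total = 10 + 5 + 5 = 20
Path B total = 8 + 2 + 11 = 21
Critical path = longest path = max(20, 21) = 21

21


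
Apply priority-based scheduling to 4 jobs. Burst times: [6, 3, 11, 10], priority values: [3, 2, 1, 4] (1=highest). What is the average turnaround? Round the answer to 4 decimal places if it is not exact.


Sort by priority (ascending = highest first):
Order: [(1, 11), (2, 3), (3, 6), (4, 10)]
Completion times:
  Priority 1, burst=11, C=11
  Priority 2, burst=3, C=14
  Priority 3, burst=6, C=20
  Priority 4, burst=10, C=30
Average turnaround = 75/4 = 18.75

18.75


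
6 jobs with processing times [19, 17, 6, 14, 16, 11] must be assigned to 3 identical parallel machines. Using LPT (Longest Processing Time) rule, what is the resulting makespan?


Sort jobs in decreasing order (LPT): [19, 17, 16, 14, 11, 6]
Assign each job to the least loaded machine:
  Machine 1: jobs [19, 6], load = 25
  Machine 2: jobs [17, 11], load = 28
  Machine 3: jobs [16, 14], load = 30
Makespan = max load = 30

30


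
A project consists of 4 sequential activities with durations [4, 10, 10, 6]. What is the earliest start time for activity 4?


Activity 4 starts after activities 1 through 3 complete.
Predecessor durations: [4, 10, 10]
ES = 4 + 10 + 10 = 24

24


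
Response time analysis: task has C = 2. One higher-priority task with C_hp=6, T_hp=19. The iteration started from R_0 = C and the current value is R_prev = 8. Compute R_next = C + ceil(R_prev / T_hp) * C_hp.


R_next = C + ceil(R_prev / T_hp) * C_hp
ceil(8 / 19) = ceil(0.4211) = 1
Interference = 1 * 6 = 6
R_next = 2 + 6 = 8
R_next = R_prev, so the iteration has converged (response time = 8).

8


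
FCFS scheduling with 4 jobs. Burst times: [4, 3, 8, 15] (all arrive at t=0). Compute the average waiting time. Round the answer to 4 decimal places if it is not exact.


FCFS order (as given): [4, 3, 8, 15]
Waiting times:
  Job 1: wait = 0
  Job 2: wait = 4
  Job 3: wait = 7
  Job 4: wait = 15
Sum of waiting times = 26
Average waiting time = 26/4 = 6.5

6.5


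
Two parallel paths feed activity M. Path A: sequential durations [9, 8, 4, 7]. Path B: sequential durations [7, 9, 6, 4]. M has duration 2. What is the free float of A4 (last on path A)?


ES(A4) = sum of predecessors on chain A = 21
EF(A4) = ES + duration = 21 + 7 = 28
Successor of A4 is M. ES(M) = max(sum(A), sum(B)) = max(28, 26) = 28
Free float = ES(successor) - EF(current) = 28 - 28 = 0

0


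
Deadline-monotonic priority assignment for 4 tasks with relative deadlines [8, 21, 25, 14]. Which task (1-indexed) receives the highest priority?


Sort tasks by relative deadline (ascending):
  Task 1: deadline = 8
  Task 4: deadline = 14
  Task 2: deadline = 21
  Task 3: deadline = 25
Priority order (highest first): [1, 4, 2, 3]
Highest priority task = 1

1


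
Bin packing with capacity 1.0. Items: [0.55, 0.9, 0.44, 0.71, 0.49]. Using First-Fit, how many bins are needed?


Place items sequentially using First-Fit:
  Item 0.55 -> new Bin 1
  Item 0.9 -> new Bin 2
  Item 0.44 -> Bin 1 (now 0.99)
  Item 0.71 -> new Bin 3
  Item 0.49 -> new Bin 4
Total bins used = 4

4


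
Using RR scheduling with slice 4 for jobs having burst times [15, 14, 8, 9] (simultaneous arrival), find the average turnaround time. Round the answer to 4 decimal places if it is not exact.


Time quantum = 4
Execution trace:
  J1 runs 4 units, time = 4
  J2 runs 4 units, time = 8
  J3 runs 4 units, time = 12
  J4 runs 4 units, time = 16
  J1 runs 4 units, time = 20
  J2 runs 4 units, time = 24
  J3 runs 4 units, time = 28
  J4 runs 4 units, time = 32
  J1 runs 4 units, time = 36
  J2 runs 4 units, time = 40
  J4 runs 1 units, time = 41
  J1 runs 3 units, time = 44
  J2 runs 2 units, time = 46
Finish times: [44, 46, 28, 41]
Average turnaround = 159/4 = 39.75

39.75


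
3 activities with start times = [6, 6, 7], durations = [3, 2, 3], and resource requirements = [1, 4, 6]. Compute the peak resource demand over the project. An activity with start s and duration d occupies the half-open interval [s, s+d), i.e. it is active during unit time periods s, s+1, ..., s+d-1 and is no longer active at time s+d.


Each activity i is active on [start_i, start_i + duration_i).
Compute total resource usage per time slot:
  t=0: active resources = [], total = 0
  t=1: active resources = [], total = 0
  t=2: active resources = [], total = 0
  t=3: active resources = [], total = 0
  t=4: active resources = [], total = 0
  t=5: active resources = [], total = 0
  t=6: active resources = [1, 4], total = 5
  t=7: active resources = [1, 4, 6], total = 11
  t=8: active resources = [1, 6], total = 7
  t=9: active resources = [6], total = 6
Peak resource demand = 11

11


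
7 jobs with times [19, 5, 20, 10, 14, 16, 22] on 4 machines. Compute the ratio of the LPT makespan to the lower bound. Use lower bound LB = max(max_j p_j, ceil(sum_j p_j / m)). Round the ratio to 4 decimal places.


LPT order: [22, 20, 19, 16, 14, 10, 5]
Machine loads after assignment: [22, 25, 29, 30]
LPT makespan = 30
Lower bound = max(max_job, ceil(total/4)) = max(22, 27) = 27
Ratio = 30 / 27 = 1.1111

1.1111
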